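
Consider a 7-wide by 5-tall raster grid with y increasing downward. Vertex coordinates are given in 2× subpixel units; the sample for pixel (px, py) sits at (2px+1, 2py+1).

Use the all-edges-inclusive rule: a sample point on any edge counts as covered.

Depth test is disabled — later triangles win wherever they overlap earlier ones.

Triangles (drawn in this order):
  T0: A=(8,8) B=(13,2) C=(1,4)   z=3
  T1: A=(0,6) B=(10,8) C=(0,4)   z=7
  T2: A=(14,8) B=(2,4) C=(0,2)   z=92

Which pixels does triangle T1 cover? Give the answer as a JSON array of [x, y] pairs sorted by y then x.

T0:
  2·area = 62  (B↔C swapped to make it positive)
  edge (8, 8)→(1, 4): d=(-7,-4) inclusive
  edge (1, 4)→(13, 2): d=(12,-2) inclusive
  edge (13, 2)→(8, 8): d=(-5,6) inclusive
    (3,1)@(7, 3): e=[31,0,31] → █  [on edge]
    (4,1)@(9, 3): e=[39,4,19] → █
    (5,1)@(11, 3): e=[47,8,7] → █
    (6,1)@(13, 3): e=[55,12,-5] → ·
    (1,2)@(3, 5): e=[1,16,45] → █
    (2,2)@(5, 5): e=[9,20,33] → █
    (5,2)@(11, 5): e=[33,32,-3] → ·
    (1,3)@(3, 7): e=[-13,40,35] → ·
    (2,3)@(5, 7): e=[-5,44,23] → ·
    (3,3)@(7, 7): e=[3,48,11] → █
    (4,3)@(9, 7): e=[11,52,-1] → ·
    (3,4)@(7, 9): e=[-11,72,1] → ·
  covered (8 px):
    · · · · · · ·
    · · · █ █ █ ·
    · █ █ █ █ · ·
    · · · █ · · ·
    · · · · · · ·
T1:
  2·area = 20  (B↔C swapped to make it positive)
  edge (0, 6)→(0, 4): d=(0,-2) inclusive
  edge (0, 4)→(10, 8): d=(10,4) inclusive
  edge (10, 8)→(0, 6): d=(-10,-2) inclusive
    (0,2)@(1, 5): e=[2,6,12] → █
    (1,2)@(3, 5): e=[6,-2,16] → ·
    (0,3)@(1, 7): e=[2,26,-8] → ·
    (2,3)@(5, 7): e=[10,10,0] → █  [on edge]
    (3,3)@(7, 7): e=[14,2,4] → █
    (4,3)@(9, 7): e=[18,-6,8] → ·
    (2,4)@(5, 9): e=[10,30,-20] → ·
    (3,4)@(7, 9): e=[14,22,-16] → ·
  covered (3 px):
    · · · · · · ·
    · · · · · · ·
    █ · · · · · ·
    · · █ █ · · ·
    · · · · · · ·
T2:
  2·area = 16
  edge (14, 8)→(2, 4): d=(-12,-4) inclusive
  edge (2, 4)→(0, 2): d=(-2,-2) inclusive
  edge (0, 2)→(14, 8): d=(14,6) inclusive
    (0,1)@(1, 3): e=[8,0,8] → █  [on edge]
    (1,1)@(3, 3): e=[16,4,-4] → ·
    (0,2)@(1, 5): e=[-16,-4,36] → ·
    (1,2)@(3, 5): e=[-8,0,24] → ·  [on edge]
    (2,2)@(5, 5): e=[0,4,12] → █  [on edge]
    (3,2)@(7, 5): e=[8,8,0] → █  [on edge]
    (4,2)@(9, 5): e=[16,12,-12] → ·
    (2,3)@(5, 7): e=[-24,0,40] → ·  [on edge]
    (3,3)@(7, 7): e=[-16,4,28] → ·
    (5,3)@(11, 7): e=[0,12,4] → █  [on edge]
    (6,3)@(13, 7): e=[8,16,-8] → ·
    (3,4)@(7, 9): e=[-40,0,56] → ·  [on edge]
  covered (4 px):
    · · · · · · ·
    █ · · · · · ·
    · · █ █ · · ·
    · · · · · █ ·
    · · · · · · ·

Result: [[0,2],[2,3],[3,3]]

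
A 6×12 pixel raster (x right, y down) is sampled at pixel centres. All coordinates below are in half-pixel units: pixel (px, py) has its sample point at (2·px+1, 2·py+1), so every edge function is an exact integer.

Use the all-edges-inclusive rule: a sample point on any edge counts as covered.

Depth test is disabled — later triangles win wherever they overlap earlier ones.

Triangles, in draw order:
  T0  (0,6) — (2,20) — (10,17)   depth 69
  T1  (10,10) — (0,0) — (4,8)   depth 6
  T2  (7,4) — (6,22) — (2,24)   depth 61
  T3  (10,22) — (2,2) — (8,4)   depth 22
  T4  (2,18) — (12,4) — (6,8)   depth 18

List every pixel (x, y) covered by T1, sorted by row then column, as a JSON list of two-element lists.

T0:
  2·area = 118  (B↔C swapped to make it positive)
  edge (0, 6)→(10, 17): d=(10,11) inclusive
  edge (10, 17)→(2, 20): d=(-8,3) inclusive
  edge (2, 20)→(0, 6): d=(-2,-14) inclusive
    (0,4)@(1, 9): e=[19,91,8] → #
    (1,4)@(3, 9): e=[-3,85,36] → ·
    (0,5)@(1, 11): e=[39,75,4] → #
    (1,5)@(3, 11): e=[17,69,32] → #
    (2,5)@(5, 11): e=[-5,63,60] → ·
    (0,6)@(1, 13): e=[59,59,0] → #  [on edge]
    (2,6)@(5, 13): e=[15,47,56] → #
    (3,6)@(7, 13): e=[-7,41,84] → ·
    (0,7)@(1, 15): e=[79,43,-4] → ·
    (1,7)@(3, 15): e=[57,37,24] → #
    (3,7)@(7, 15): e=[13,25,80] → #
    (4,7)@(9, 15): e=[-9,19,108] → ·
  covered (14 px):
    · · · · · ·
    · · · · · ·
    · · · · · ·
    · · · · · ·
    # · · · · ·
    # # · · · ·
    # # # · · ·
    · # # # · ·
    · # # # # ·
    · # · · · ·
    · · · · · ·
    · · · · · ·
T1:
  2·area = 40  (B↔C swapped to make it positive)
  edge (10, 10)→(4, 8): d=(-6,-2) inclusive
  edge (4, 8)→(0, 0): d=(-4,-8) inclusive
  edge (0, 0)→(10, 10): d=(10,10) inclusive
    (0,0)@(1, 1): e=[36,4,0] → #  [on edge]
    (1,0)@(3, 1): e=[40,20,-20] → ·
    (0,1)@(1, 3): e=[24,-4,20] → ·
    (1,1)@(3, 3): e=[28,12,0] → #  [on edge]
    (2,1)@(5, 3): e=[32,28,-20] → ·
    (1,2)@(3, 5): e=[16,4,20] → #
    (2,2)@(5, 5): e=[20,20,0] → #  [on edge]
    (3,2)@(7, 5): e=[24,36,-20] → ·
    (0,3)@(1, 7): e=[0,-20,60] → ·  [on edge]
    (1,3)@(3, 7): e=[4,-4,40] → ·
    (2,3)@(5, 7): e=[8,12,20] → #
    (3,3)@(7, 7): e=[12,28,0] → #  [on edge]
    (3,4)@(7, 9): e=[0,20,20] → #  [on edge]
    (4,4)@(9, 9): e=[4,36,0] → #  [on edge]
    (5,5)@(11, 11): e=[-4,44,0] → ·  [on edge]
  covered (8 px):
    # · · · · ·
    · # · · · ·
    · # # · · ·
    · · # # · ·
    · · · # # ·
    · · · · · ·
    · · · · · ·
    · · · · · ·
    · · · · · ·
    · · · · · ·
    · · · · · ·
    · · · · · ·
T2:
  2·area = 70
  edge (7, 4)→(6, 22): d=(-1,18) inclusive
  edge (6, 22)→(2, 24): d=(-4,2) inclusive
  edge (2, 24)→(7, 4): d=(5,-20) inclusive
    (2,6)@(5, 13): e=[27,38,5] → #
    (3,6)@(7, 13): e=[-9,34,45] → ·
    (2,7)@(5, 15): e=[25,30,15] → #
    (3,7)@(7, 15): e=[-11,26,55] → ·
    (2,8)@(5, 17): e=[23,22,25] → #
    (3,8)@(7, 17): e=[-13,18,65] → ·
    (2,9)@(5, 19): e=[21,14,35] → #
    (3,9)@(7, 19): e=[-15,10,75] → ·
    (1,10)@(3, 21): e=[55,10,5] → #
    (3,10)@(7, 21): e=[-17,2,85] → ·
    (1,11)@(3, 23): e=[53,2,15] → #
    (2,11)@(5, 23): e=[17,-2,55] → ·
  covered (7 px):
    · · · · · ·
    · · · · · ·
    · · · · · ·
    · · · · · ·
    · · · · · ·
    · · · · · ·
    · · # · · ·
    · · # · · ·
    · · # · · ·
    · · # · · ·
    · # # · · ·
    · # · · · ·
T3:
  2·area = 104
  edge (10, 22)→(2, 2): d=(-8,-20) inclusive
  edge (2, 2)→(8, 4): d=(6,2) inclusive
  edge (8, 4)→(10, 22): d=(2,18) inclusive
    (1,1)@(3, 3): e=[12,4,88] → #
    (2,1)@(5, 3): e=[52,0,52] → #  [on edge]
    (3,1)@(7, 3): e=[92,-4,16] → ·
    (1,2)@(3, 5): e=[-4,16,92] → ·
    (2,2)@(5, 5): e=[36,12,56] → #
    (3,2)@(7, 5): e=[76,8,20] → #
    (4,2)@(9, 5): e=[116,4,-16] → ·
    (5,2)@(11, 5): e=[156,0,-52] → ·  [on edge]
    (2,3)@(5, 7): e=[20,24,60] → #
    (4,3)@(9, 7): e=[100,16,-12] → ·
    (2,4)@(5, 9): e=[4,36,64] → #
    (4,4)@(9, 9): e=[84,28,-8] → ·
    (4,6)@(9, 13): e=[52,52,0] → #  [on edge]
  covered (14 px):
    · · · · · ·
    · # # · · ·
    · · # # · ·
    · · # # · ·
    · · # # · ·
    · · · # · ·
    · · · # # ·
    · · · · # ·
    · · · · # ·
    · · · · # ·
    · · · · · ·
    · · · · · ·
T4:
  2·area = 44  (B↔C swapped to make it positive)
  edge (2, 18)→(6, 8): d=(4,-10) inclusive
  edge (6, 8)→(12, 4): d=(6,-4) inclusive
  edge (12, 4)→(2, 18): d=(-10,14) inclusive
    (5,2)@(11, 5): e=[38,2,4] → #
    (4,3)@(9, 7): e=[26,6,12] → #
    (5,3)@(11, 7): e=[46,14,-16] → ·
    (3,4)@(7, 9): e=[14,10,20] → #
    (4,4)@(9, 9): e=[34,18,-8] → ·
    (2,5)@(5, 11): e=[2,14,28] → #
    (3,5)@(7, 11): e=[22,22,0] → #  [on edge]
    (4,5)@(9, 11): e=[42,30,-28] → ·
    (2,6)@(5, 13): e=[10,26,8] → #
    (3,6)@(7, 13): e=[30,34,-20] → ·
    (2,7)@(5, 15): e=[18,38,-12] → ·
  covered (6 px):
    · · · · · ·
    · · · · · ·
    · · · · · #
    · · · · # ·
    · · · # · ·
    · · # # · ·
    · · # · · ·
    · · · · · ·
    · · · · · ·
    · · · · · ·
    · · · · · ·
    · · · · · ·

Answer: [[0,0],[1,1],[1,2],[2,2],[2,3],[3,3],[3,4],[4,4]]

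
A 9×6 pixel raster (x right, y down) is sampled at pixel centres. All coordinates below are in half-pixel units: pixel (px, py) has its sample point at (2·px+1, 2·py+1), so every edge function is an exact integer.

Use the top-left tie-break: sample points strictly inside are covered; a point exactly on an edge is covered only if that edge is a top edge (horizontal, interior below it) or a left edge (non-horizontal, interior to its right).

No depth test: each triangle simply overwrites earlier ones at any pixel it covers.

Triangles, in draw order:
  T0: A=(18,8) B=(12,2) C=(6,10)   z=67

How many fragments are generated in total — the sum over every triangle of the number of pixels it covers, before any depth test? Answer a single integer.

T0:
  2·area = 84  (B↔C swapped to make it positive)
  edge (18, 8)→(6, 10): d=(-12,2) right/bottom  bias=-1
  edge (6, 10)→(12, 2): d=(6,-8) top-left  bias=+0
  edge (12, 2)→(18, 8): d=(6,6) right/bottom  bias=-1
    (5,0)@(11, 1): e=[98,-14,0] → ·  [on edge]
    (6,1)@(13, 3): e=[70,14,0] → ·  [on edge]
    (5,2)@(11, 5): e=[50,10,24] → #
    (6,2)@(13, 5): e=[46,26,12] → #
    (7,2)@(15, 5): e=[42,42,0] → ·  [on edge]
    (4,3)@(9, 7): e=[30,6,48] → #
    (7,3)@(15, 7): e=[18,54,12] → #
    (8,3)@(17, 7): e=[14,70,0] → ·  [on edge]
    (3,4)@(7, 9): e=[10,2,72] → #
    (6,4)@(13, 9): e=[-2,50,36] → ·
    (7,4)@(15, 9): e=[-6,66,24] → ·
    (3,5)@(7, 11): e=[-14,14,84] → ·
  covered (9 px):
    · · · · · · · · ·
    · · · · · · · · ·
    · · · · · # # · ·
    · · · · # # # # ·
    · · · # # # · · ·
    · · · · · · · · ·

Result: 9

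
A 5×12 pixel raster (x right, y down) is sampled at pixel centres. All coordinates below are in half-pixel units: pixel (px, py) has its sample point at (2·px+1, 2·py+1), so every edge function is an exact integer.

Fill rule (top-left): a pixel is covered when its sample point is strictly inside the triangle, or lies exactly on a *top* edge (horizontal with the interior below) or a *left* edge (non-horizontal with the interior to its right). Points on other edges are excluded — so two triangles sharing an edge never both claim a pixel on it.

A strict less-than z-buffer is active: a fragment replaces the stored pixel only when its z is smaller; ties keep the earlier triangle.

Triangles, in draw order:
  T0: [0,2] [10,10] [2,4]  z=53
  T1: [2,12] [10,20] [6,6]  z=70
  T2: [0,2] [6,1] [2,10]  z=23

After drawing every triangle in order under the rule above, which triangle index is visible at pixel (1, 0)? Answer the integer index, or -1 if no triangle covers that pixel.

T0:
  2·area = 4
  edge (0, 2)→(10, 10): d=(10,8) right/bottom  bias=-1
  edge (10, 10)→(2, 4): d=(-8,-6) top-left  bias=+0
  edge (2, 4)→(0, 2): d=(-2,-2) top-left  bias=+0
    (0,1)@(1, 3): e=[2,2,0] → #  [on edge]
    (1,1)@(3, 3): e=[-14,14,4] → ·
    (0,2)@(1, 5): e=[22,-14,-4] → ·
    (1,2)@(3, 5): e=[6,-2,0] → ·  [on edge]
    (2,3)@(5, 7): e=[10,-6,0] → ·  [on edge]
    (3,4)@(7, 9): e=[14,-10,0] → ·  [on edge]
    (4,5)@(9, 11): e=[18,-14,0] → ·  [on edge]
  covered (1 px):
    · · · · ·
    # · · · ·
    · · · · ·
    · · · · ·
    · · · · ·
    · · · · ·
    · · · · ·
    · · · · ·
    · · · · ·
    · · · · ·
    · · · · ·
    · · · · ·
T1:
  2·area = 80  (B↔C swapped to make it positive)
  edge (2, 12)→(6, 6): d=(4,-6) top-left  bias=+0
  edge (6, 6)→(10, 20): d=(4,14) right/bottom  bias=-1
  edge (10, 20)→(2, 12): d=(-8,-8) top-left  bias=+0
    (2,4)@(5, 9): e=[6,26,48] → #
    (3,4)@(7, 9): e=[18,-2,64] → ·
    (0,5)@(1, 11): e=[-10,90,0] → ·  [on edge]
    (1,5)@(3, 11): e=[2,62,16] → #
    (3,5)@(7, 11): e=[26,6,48] → #
    (4,5)@(9, 11): e=[38,-22,64] → ·
    (1,6)@(3, 13): e=[10,70,0] → #  [on edge]
    (4,6)@(9, 13): e=[46,-14,48] → ·
    (1,7)@(3, 15): e=[18,78,-16] → ·
    (2,7)@(5, 15): e=[30,50,0] → #  [on edge]
    (4,7)@(9, 15): e=[54,-6,32] → ·
    (2,8)@(5, 17): e=[38,58,-16] → ·
    (3,8)@(7, 17): e=[50,30,0] → #  [on edge]
    (4,9)@(9, 19): e=[70,10,0] → #  [on edge]
  covered (12 px):
    · · · · ·
    · · · · ·
    · · · · ·
    · · · · ·
    · · # · ·
    · # # # ·
    · # # # ·
    · · # # ·
    · · · # #
    · · · · #
    · · · · ·
    · · · · ·
T2:
  2·area = 50
  edge (0, 2)→(6, 1): d=(6,-1) top-left  bias=+0
  edge (6, 1)→(2, 10): d=(-4,9) right/bottom  bias=-1
  edge (2, 10)→(0, 2): d=(-2,-8) top-left  bias=+0
    (0,1)@(1, 3): e=[7,37,6] → #
    (1,1)@(3, 3): e=[9,19,22] → #
    (2,1)@(5, 3): e=[11,1,38] → #
    (3,1)@(7, 3): e=[13,-17,54] → ·
    (0,2)@(1, 5): e=[19,29,2] → #
    (2,2)@(5, 5): e=[23,-7,34] → ·
    (0,3)@(1, 7): e=[31,21,-2] → ·
    (1,3)@(3, 7): e=[33,3,14] → #
    (2,3)@(5, 7): e=[35,-15,30] → ·
    (1,4)@(3, 9): e=[45,-5,10] → ·
  covered (6 px):
    · · · · ·
    # # # · ·
    # # · · ·
    · # · · ·
    · · · · ·
    · · · · ·
    · · · · ·
    · · · · ·
    · · · · ·
    · · · · ·
    · · · · ·
    · · · · ·

Z-buffer (winner per pixel, '.' = empty):
  . . . . .
  2 2 2 . .
  2 2 . . .
  . 2 . . .
  . . 1 . .
  . 1 1 1 .
  . 1 1 1 .
  . . 1 1 .
  . . . 1 1
  . . . . 1
  . . . . .
  . . . . .

Result: -1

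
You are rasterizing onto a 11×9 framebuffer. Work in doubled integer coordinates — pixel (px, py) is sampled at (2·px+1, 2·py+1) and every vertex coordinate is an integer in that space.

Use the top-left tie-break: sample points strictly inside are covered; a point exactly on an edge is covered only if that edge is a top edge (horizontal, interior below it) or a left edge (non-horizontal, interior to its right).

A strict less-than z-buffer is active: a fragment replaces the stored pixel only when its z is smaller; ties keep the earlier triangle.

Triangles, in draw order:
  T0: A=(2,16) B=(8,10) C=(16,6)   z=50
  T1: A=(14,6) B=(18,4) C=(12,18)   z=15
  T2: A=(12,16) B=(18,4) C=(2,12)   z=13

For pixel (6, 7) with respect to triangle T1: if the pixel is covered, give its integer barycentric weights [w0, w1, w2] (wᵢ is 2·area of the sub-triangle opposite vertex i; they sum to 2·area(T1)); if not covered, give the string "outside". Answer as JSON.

T0:
  2·area = 24
  edge (2, 16)→(8, 10): d=(6,-6) top-left  bias=+0
  edge (8, 10)→(16, 6): d=(8,-4) top-left  bias=+0
  edge (16, 6)→(2, 16): d=(-14,10) right/bottom  bias=-1
    (8,0)@(17, 1): e=[0,-36,60] → .  [on edge]
    (7,1)@(15, 3): e=[0,-28,52] → .  [on edge]
    (6,2)@(13, 5): e=[0,-20,44] → .  [on edge]
    (5,3)@(11, 7): e=[0,-12,36] → .  [on edge]
    (4,4)@(9, 9): e=[0,-4,28] → .  [on edge]
    (5,4)@(11, 9): e=[12,4,8] → X
    (6,4)@(13, 9): e=[24,12,-12] → .
    (3,5)@(7, 11): e=[0,4,20] → X  [on edge]
    (4,5)@(9, 11): e=[12,12,0] → .  [on edge]
    (5,5)@(11, 11): e=[24,20,-20] → .
    (2,6)@(5, 13): e=[0,12,12] → X  [on edge]
    (3,6)@(7, 13): e=[12,20,-8] → .
    (1,7)@(3, 15): e=[0,20,4] → X  [on edge]
    (0,8)@(1, 17): e=[0,28,-4] → .  [on edge]
  covered (4 px):
    . . . . . . . . . . .
    . . . . . . . . . . .
    . . . . . . . . . . .
    . . . . . . . . . . .
    . . . . . X . . . . .
    . . . X . . . . . . .
    . . X . . . . . . . .
    . X . . . . . . . . .
    . . . . . . . . . . .
T1:
  2·area = 44
  edge (14, 6)→(18, 4): d=(4,-2) top-left  bias=+0
  edge (18, 4)→(12, 18): d=(-6,14) right/bottom  bias=-1
  edge (12, 18)→(14, 6): d=(2,-12) top-left  bias=+0
    (8,2)@(17, 5): e=[2,8,34] → X
    (9,2)@(19, 5): e=[6,-20,58] → .
    (7,3)@(15, 7): e=[6,24,14] → X
    (8,3)@(17, 7): e=[10,-4,38] → .
    (7,4)@(15, 9): e=[14,12,18] → X
    (8,4)@(17, 9): e=[18,-16,42] → .
    (7,5)@(15, 11): e=[22,0,22] → .  [on edge]
    (6,6)@(13, 13): e=[26,16,2] → X
    (7,6)@(15, 13): e=[30,-12,26] → .
    (6,7)@(13, 15): e=[34,4,6] → X
    (7,7)@(15, 15): e=[38,-24,30] → .
    (6,8)@(13, 17): e=[42,-8,10] → .
  covered (5 px):
    . . . . . . . . . . .
    . . . . . . . . . . .
    . . . . . . . . X . .
    . . . . . . . X . . .
    . . . . . . . X . . .
    . . . . . . . . . . .
    . . . . . . X . . . .
    . . . . . . X . . . .
    . . . . . . . . . . .
T2:
  2·area = 144  (B↔C swapped to make it positive)
  edge (12, 16)→(2, 12): d=(-10,-4) top-left  bias=+0
  edge (2, 12)→(18, 4): d=(16,-8) top-left  bias=+0
  edge (18, 4)→(12, 16): d=(-6,12) right/bottom  bias=-1
    (8,2)@(17, 5): e=[130,8,6] → X
    (9,2)@(19, 5): e=[138,24,-18] → .
    (6,3)@(13, 7): e=[94,8,42] → X
    (7,3)@(15, 7): e=[102,24,18] → X
    (8,3)@(17, 7): e=[110,40,-6] → .
    (4,4)@(9, 9): e=[58,8,78] → X
    (5,4)@(11, 9): e=[66,24,54] → X
    (8,4)@(17, 9): e=[90,72,-18] → .
    (2,5)@(5, 11): e=[22,8,114] → X
    (3,5)@(7, 11): e=[30,24,90] → X
    (7,5)@(15, 11): e=[62,88,-6] → .
    (2,6)@(5, 13): e=[2,40,102] → X
  covered (18 px):
    . . . . . . . . . . .
    . . . . . . . . . . .
    . . . . . . . . X . .
    . . . . . . X X . . .
    . . . . X X X X . . .
    . . X X X X X . . . .
    . . X X X X X . . . .
    . . . . . X . . . . .
    . . . . . . . . . . .

Result: [4,6,34]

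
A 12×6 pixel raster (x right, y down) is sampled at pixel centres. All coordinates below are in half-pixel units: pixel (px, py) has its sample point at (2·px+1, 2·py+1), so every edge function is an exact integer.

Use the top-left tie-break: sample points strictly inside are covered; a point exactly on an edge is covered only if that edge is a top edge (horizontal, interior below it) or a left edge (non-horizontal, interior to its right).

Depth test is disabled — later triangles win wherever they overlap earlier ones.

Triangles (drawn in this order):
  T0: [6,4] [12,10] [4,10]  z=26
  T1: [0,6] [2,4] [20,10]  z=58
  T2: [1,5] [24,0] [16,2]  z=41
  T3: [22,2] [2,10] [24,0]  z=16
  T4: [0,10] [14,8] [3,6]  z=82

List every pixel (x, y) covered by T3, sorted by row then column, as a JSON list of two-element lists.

T0:
  2·area = 48
  edge (6, 4)→(12, 10): d=(6,6) right/bottom  bias=-1
  edge (12, 10)→(4, 10): d=(-8,0) right/bottom  bias=-1
  edge (4, 10)→(6, 4): d=(2,-6) top-left  bias=+0
    (1,0)@(3, 1): e=[0,72,-24] → ·  [on edge]
    (3,0)@(7, 1): e=[-24,72,0] → ·  [on edge]
    (2,1)@(5, 3): e=[0,56,-8] → ·  [on edge]
    (3,2)@(7, 5): e=[0,40,8] → ·  [on edge]
    (2,3)@(5, 7): e=[24,24,0] → █  [on edge]
    (3,3)@(7, 7): e=[12,24,12] → █
    (4,3)@(9, 7): e=[0,24,24] → ·  [on edge]
    (2,4)@(5, 9): e=[36,8,4] → █
    (4,4)@(9, 9): e=[12,8,28] → █
    (5,4)@(11, 9): e=[0,8,40] → ·  [on edge]
    (2,5)@(5, 11): e=[48,-8,8] → ·
    (3,5)@(7, 11): e=[36,-8,20] → ·
    (6,5)@(13, 11): e=[0,-8,56] → ·  [on edge]
  covered (5 px):
    · · · · · · · · · · · ·
    · · · · · · · · · · · ·
    · · · · · · · · · · · ·
    · · █ █ · · · · · · · ·
    · · █ █ █ · · · · · · ·
    · · · · · · · · · · · ·
T1:
  2·area = 48
  edge (0, 6)→(2, 4): d=(2,-2) top-left  bias=+0
  edge (2, 4)→(20, 10): d=(18,6) right/bottom  bias=-1
  edge (20, 10)→(0, 6): d=(-20,-4) top-left  bias=+0
    (2,0)@(5, 1): e=[0,-72,120] → ·  [on edge]
    (1,1)@(3, 3): e=[0,-24,72] → ·  [on edge]
    (0,2)@(1, 5): e=[0,24,24] → █  [on edge]
    (1,2)@(3, 5): e=[4,12,32] → █
    (2,2)@(5, 5): e=[8,0,40] → ·  [on edge]
    (0,3)@(1, 7): e=[4,60,-16] → ·
    (1,3)@(3, 7): e=[8,48,-8] → ·
    (2,3)@(5, 7): e=[12,36,0] → █  [on edge]
    (3,3)@(7, 7): e=[16,24,8] → █
    (4,3)@(9, 7): e=[20,12,16] → █
    (5,3)@(11, 7): e=[24,0,24] → ·  [on edge]
    (2,4)@(5, 9): e=[16,72,-40] → ·
    (7,4)@(15, 9): e=[36,12,0] → █  [on edge]
    (8,4)@(17, 9): e=[40,0,8] → ·  [on edge]
    (11,5)@(23, 11): e=[56,0,-8] → ·  [on edge]
  covered (6 px):
    · · · · · · · · · · · ·
    · · · · · · · · · · · ·
    █ █ · · · · · · · · · ·
    · · █ █ █ · · · · · · ·
    · · · · · · · █ · · · ·
    · · · · · · · · · · · ·
T2:
  2·area = 6
  edge (1, 5)→(24, 0): d=(23,-5) top-left  bias=+0
  edge (24, 0)→(16, 2): d=(-8,2) right/bottom  bias=-1
  edge (16, 2)→(1, 5): d=(-15,3) right/bottom  bias=-1
    (10,0)@(21, 1): e=[8,-2,0] → ·  [on edge]
    (5,1)@(11, 3): e=[4,2,0] → ·  [on edge]
    (0,2)@(1, 5): e=[0,6,0] → ·  [on edge]
  covered (0 px):
    · · · · · · · · · · · ·
    · · · · · · · · · · · ·
    · · · · · · · · · · · ·
    · · · · · · · · · · · ·
    · · · · · · · · · · · ·
    · · · · · · · · · · · ·
T3:
  2·area = 24
  edge (22, 2)→(2, 10): d=(-20,8) right/bottom  bias=-1
  edge (2, 10)→(24, 0): d=(22,-10) top-left  bias=+0
  edge (24, 0)→(22, 2): d=(-2,2) right/bottom  bias=-1
    (11,0)@(23, 1): e=[12,12,0] → ·  [on edge]
    (9,1)@(19, 3): e=[4,16,4] → █
    (10,1)@(21, 3): e=[-12,36,0] → ·  [on edge]
    (6,2)@(13, 5): e=[12,0,12] → █  [on edge]
    (7,2)@(15, 5): e=[-4,20,8] → ·
    (9,2)@(19, 5): e=[-36,60,0] → ·  [on edge]
    (4,3)@(9, 7): e=[4,4,16] → █
    (5,3)@(11, 7): e=[-12,24,12] → ·
    (6,3)@(13, 7): e=[-28,44,8] → ·
    (8,3)@(17, 7): e=[-60,84,0] → ·  [on edge]
    (4,4)@(9, 9): e=[-36,48,12] → ·
    (7,4)@(15, 9): e=[-84,108,0] → ·  [on edge]
    (6,5)@(13, 11): e=[-108,132,0] → ·  [on edge]
  covered (3 px):
    · · · · · · · · · · · ·
    · · · · · · · · · █ · ·
    · · · · · · █ · · · · ·
    · · · · █ · · · · · · ·
    · · · · · · · · · · · ·
    · · · · · · · · · · · ·
T4:
  2·area = 50  (B↔C swapped to make it positive)
  edge (0, 10)→(3, 6): d=(3,-4) top-left  bias=+0
  edge (3, 6)→(14, 8): d=(11,2) right/bottom  bias=-1
  edge (14, 8)→(0, 10): d=(-14,2) right/bottom  bias=-1
    (1,3)@(3, 7): e=[3,11,36] → █
    (2,3)@(5, 7): e=[11,7,32] → █
    (3,3)@(7, 7): e=[19,3,28] → █
    (4,3)@(9, 7): e=[27,-1,24] → ·
    (10,3)@(21, 7): e=[75,-25,0] → ·  [on edge]
    (0,4)@(1, 9): e=[1,37,12] → █
    (3,4)@(7, 9): e=[25,25,0] → ·  [on edge]
    (0,5)@(1, 11): e=[7,59,-16] → ·
    (1,5)@(3, 11): e=[15,55,-20] → ·
    (2,5)@(5, 11): e=[23,51,-24] → ·
  covered (6 px):
    · · · · · · · · · · · ·
    · · · · · · · · · · · ·
    · · · · · · · · · · · ·
    · █ █ █ · · · · · · · ·
    █ █ █ · · · · · · · · ·
    · · · · · · · · · · · ·

Result: [[9,1],[6,2],[4,3]]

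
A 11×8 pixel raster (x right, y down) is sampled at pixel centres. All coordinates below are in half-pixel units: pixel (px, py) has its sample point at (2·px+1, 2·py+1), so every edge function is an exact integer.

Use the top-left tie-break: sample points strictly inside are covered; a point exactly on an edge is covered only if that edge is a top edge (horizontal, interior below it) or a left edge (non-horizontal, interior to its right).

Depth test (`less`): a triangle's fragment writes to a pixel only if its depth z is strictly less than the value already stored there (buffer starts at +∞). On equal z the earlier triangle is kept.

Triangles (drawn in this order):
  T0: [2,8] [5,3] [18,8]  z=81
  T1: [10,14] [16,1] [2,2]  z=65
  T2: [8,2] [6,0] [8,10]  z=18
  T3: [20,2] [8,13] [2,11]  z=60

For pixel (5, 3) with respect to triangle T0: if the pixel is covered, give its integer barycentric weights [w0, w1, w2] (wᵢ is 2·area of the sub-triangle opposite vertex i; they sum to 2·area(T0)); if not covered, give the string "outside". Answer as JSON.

T0:
  2·area = 80
  edge (2, 8)→(5, 3): d=(3,-5) top-left  bias=+0
  edge (5, 3)→(18, 8): d=(13,5) right/bottom  bias=-1
  edge (18, 8)→(2, 8): d=(-16,0) right/bottom  bias=-1
    (2,1)@(5, 3): e=[0,0,80] → ·  [on edge]
    (2,2)@(5, 5): e=[6,26,48] → █
    (3,2)@(7, 5): e=[16,16,48] → █
    (4,2)@(9, 5): e=[26,6,48] → █
    (5,2)@(11, 5): e=[36,-4,48] → ·
    (1,3)@(3, 7): e=[2,62,16] → █
    (5,3)@(11, 7): e=[42,22,16] → █
    (6,3)@(13, 7): e=[52,12,16] → █
    (7,3)@(15, 7): e=[62,2,16] → █
    (8,3)@(17, 7): e=[72,-8,16] → ·
    (1,4)@(3, 9): e=[8,88,-16] → ·
    (2,4)@(5, 9): e=[18,78,-16] → ·
  covered (10 px):
    · · · · · · · · · · ·
    · · · · · · · · · · ·
    · · █ █ █ · · · · · ·
    · █ █ █ █ █ █ █ · · ·
    · · · · · · · · · · ·
    · · · · · · · · · · ·
    · · · · · · · · · · ·
    · · · · · · · · · · ·
T1:
  2·area = 176  (B↔C swapped to make it positive)
  edge (10, 14)→(2, 2): d=(-8,-12) top-left  bias=+0
  edge (2, 2)→(16, 1): d=(14,-1) top-left  bias=+0
  edge (16, 1)→(10, 14): d=(-6,13) right/bottom  bias=-1
    (1,1)@(3, 3): e=[4,15,157] → █
    (2,1)@(5, 3): e=[28,17,131] → █
    (3,1)@(7, 3): e=[52,19,105] → █
    (4,1)@(9, 3): e=[76,21,79] → █
    (5,1)@(11, 3): e=[100,23,53] → █
    (6,1)@(13, 3): e=[124,25,27] → █
    (7,1)@(15, 3): e=[148,27,1] → █
    (8,1)@(17, 3): e=[172,29,-25] → ·
    (1,2)@(3, 5): e=[-12,43,145] → ·
    (2,2)@(5, 5): e=[12,45,119] → █
    (7,2)@(15, 5): e=[132,55,-11] → ·
    (2,3)@(5, 7): e=[-4,73,107] → ·
  covered (21 px):
    · · · · · · · · · · ·
    · █ █ █ █ █ █ █ · · ·
    · · █ █ █ █ █ · · · ·
    · · · █ █ █ █ · · · ·
    · · · █ █ █ · · · · ·
    · · · · █ █ · · · · ·
    · · · · · · · · · · ·
    · · · · · · · · · · ·
T2:
  2·area = 16  (B↔C swapped to make it positive)
  edge (8, 2)→(8, 10): d=(0,8) right/bottom  bias=-1
  edge (8, 10)→(6, 0): d=(-2,-10) top-left  bias=+0
  edge (6, 0)→(8, 2): d=(2,2) right/bottom  bias=-1
    (3,0)@(7, 1): e=[8,8,0] → ·  [on edge]
    (3,1)@(7, 3): e=[8,4,4] → █
    (4,1)@(9, 3): e=[-8,24,0] → ·  [on edge]
    (3,2)@(7, 5): e=[8,0,8] → █  [on edge]
    (4,2)@(9, 5): e=[-8,20,4] → ·
    (5,2)@(11, 5): e=[-24,40,0] → ·  [on edge]
    (3,3)@(7, 7): e=[8,-4,12] → ·
    (6,3)@(13, 7): e=[-40,56,0] → ·  [on edge]
    (7,4)@(15, 9): e=[-56,72,0] → ·  [on edge]
    (8,5)@(17, 11): e=[-72,88,0] → ·  [on edge]
    (9,6)@(19, 13): e=[-88,104,0] → ·  [on edge]
    (4,7)@(9, 15): e=[-8,0,24] → ·  [on edge]
    (10,7)@(21, 15): e=[-104,120,0] → ·  [on edge]
  covered (2 px):
    · · · · · · · · · · ·
    · · · █ · · · · · · ·
    · · · █ · · · · · · ·
    · · · · · · · · · · ·
    · · · · · · · · · · ·
    · · · · · · · · · · ·
    · · · · · · · · · · ·
    · · · · · · · · · · ·
T3:
  2·area = 90
  edge (20, 2)→(8, 13): d=(-12,11) right/bottom  bias=-1
  edge (8, 13)→(2, 11): d=(-6,-2) top-left  bias=+0
  edge (2, 11)→(20, 2): d=(18,-9) top-left  bias=+0
    (7,2)@(15, 5): e=[19,62,9] → █
    (8,2)@(17, 5): e=[-3,66,27] → ·
    (5,3)@(11, 7): e=[39,42,9] → █
    (6,3)@(13, 7): e=[17,46,27] → █
    (7,3)@(15, 7): e=[-5,50,45] → ·
    (3,4)@(7, 9): e=[59,22,9] → █
    (4,4)@(9, 9): e=[37,26,27] → █
    (6,4)@(13, 9): e=[-7,34,63] → ·
    (1,5)@(3, 11): e=[79,2,9] → █
    (2,5)@(5, 11): e=[57,6,27] → █
    (5,5)@(11, 11): e=[-9,18,81] → ·
    (1,6)@(3, 13): e=[55,-10,45] → ·
  covered (10 px):
    · · · · · · · · · · ·
    · · · · · · · · · · ·
    · · · · · · · █ · · ·
    · · · · · █ █ · · · ·
    · · · █ █ █ · · · · ·
    · █ █ █ █ · · · · · ·
    · · · · · · · · · · ·
    · · · · · · · · · · ·

Result: [22,16,42]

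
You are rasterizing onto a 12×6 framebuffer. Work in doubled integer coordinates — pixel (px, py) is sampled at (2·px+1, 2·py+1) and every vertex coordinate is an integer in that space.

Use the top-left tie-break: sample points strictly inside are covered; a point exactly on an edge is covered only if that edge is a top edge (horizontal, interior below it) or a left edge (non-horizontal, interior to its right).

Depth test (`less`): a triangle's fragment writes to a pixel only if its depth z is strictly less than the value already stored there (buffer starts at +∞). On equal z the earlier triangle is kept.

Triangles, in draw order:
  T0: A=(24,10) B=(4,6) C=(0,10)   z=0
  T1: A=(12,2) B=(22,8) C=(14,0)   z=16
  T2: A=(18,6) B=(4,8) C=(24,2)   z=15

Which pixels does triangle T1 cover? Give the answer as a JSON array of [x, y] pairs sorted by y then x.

T0:
  2·area = 96  (B↔C swapped to make it positive)
  edge (24, 10)→(0, 10): d=(-24,0) right/bottom  bias=-1
  edge (0, 10)→(4, 6): d=(4,-4) top-left  bias=+0
  edge (4, 6)→(24, 10): d=(20,4) right/bottom  bias=-1
    (4,0)@(9, 1): e=[216,0,-120] → ·  [on edge]
    (3,1)@(7, 3): e=[168,0,-72] → ·  [on edge]
    (2,2)@(5, 5): e=[120,0,-24] → ·  [on edge]
    (1,3)@(3, 7): e=[72,0,24] → #  [on edge]
    (2,3)@(5, 7): e=[72,8,16] → #
    (3,3)@(7, 7): e=[72,16,8] → #
    (4,3)@(9, 7): e=[72,24,0] → ·  [on edge]
    (0,4)@(1, 9): e=[24,0,72] → #  [on edge]
    (4,4)@(9, 9): e=[24,32,40] → #
    (5,4)@(11, 9): e=[24,40,32] → #
    (6,4)@(13, 9): e=[24,48,24] → #
    (7,4)@(15, 9): e=[24,56,16] → #
    (9,4)@(19, 9): e=[24,72,0] → ·  [on edge]
  covered (12 px):
    · · · · · · · · · · · ·
    · · · · · · · · · · · ·
    · · · · · · · · · · · ·
    · # # # · · · · · · · ·
    # # # # # # # # # · · ·
    · · · · · · · · · · · ·
T1:
  2·area = 32  (B↔C swapped to make it positive)
  edge (12, 2)→(14, 0): d=(2,-2) top-left  bias=+0
  edge (14, 0)→(22, 8): d=(8,8) right/bottom  bias=-1
  edge (22, 8)→(12, 2): d=(-10,-6) top-left  bias=+0
    (6,0)@(13, 1): e=[0,16,16] → #  [on edge]
    (7,0)@(15, 1): e=[4,0,28] → ·  [on edge]
    (5,1)@(11, 3): e=[0,48,-16] → ·  [on edge]
    (6,1)@(13, 3): e=[4,32,-4] → ·
    (7,1)@(15, 3): e=[8,16,8] → #
    (8,1)@(17, 3): e=[12,0,20] → ·  [on edge]
    (4,2)@(9, 5): e=[0,80,-48] → ·  [on edge]
    (7,2)@(15, 5): e=[12,32,-12] → ·
    (8,2)@(17, 5): e=[16,16,0] → #  [on edge]
    (9,2)@(19, 5): e=[20,0,12] → ·  [on edge]
    (3,3)@(7, 7): e=[0,112,-80] → ·  [on edge]
    (8,3)@(17, 7): e=[20,32,-20] → ·
    (10,3)@(21, 7): e=[28,0,4] → ·  [on edge]
    (2,4)@(5, 9): e=[0,144,-112] → ·  [on edge]
    (11,4)@(23, 9): e=[36,0,-4] → ·  [on edge]
    (1,5)@(3, 11): e=[0,176,-144] → ·  [on edge]
  covered (3 px):
    · · · · · · # · · · · ·
    · · · · · · · # · · · ·
    · · · · · · · · # · · ·
    · · · · · · · · · · · ·
    · · · · · · · · · · · ·
    · · · · · · · · · · · ·
T2:
  2·area = 44
  edge (18, 6)→(4, 8): d=(-14,2) right/bottom  bias=-1
  edge (4, 8)→(24, 2): d=(20,-6) top-left  bias=+0
  edge (24, 2)→(18, 6): d=(-6,4) right/bottom  bias=-1
    (10,1)@(21, 3): e=[36,2,6] → #
    (11,1)@(23, 3): e=[32,14,-2] → ·
    (7,2)@(15, 5): e=[20,6,18] → #
    (8,2)@(17, 5): e=[16,18,10] → #
    (9,2)@(19, 5): e=[12,30,2] → #
    (10,2)@(21, 5): e=[8,42,-6] → ·
    (4,3)@(9, 7): e=[4,10,30] → #
    (5,3)@(11, 7): e=[0,22,22] → ·  [on edge]
    (7,3)@(15, 7): e=[-8,46,6] → ·
    (8,3)@(17, 7): e=[-12,58,-2] → ·
    (9,3)@(19, 7): e=[-16,70,-10] → ·
    (4,4)@(9, 9): e=[-24,50,18] → ·
  covered (5 px):
    · · · · · · · · · · · ·
    · · · · · · · · · · # ·
    · · · · · · · # # # · ·
    · · · · # · · · · · · ·
    · · · · · · · · · · · ·
    · · · · · · · · · · · ·

Final: [[6,0],[7,1],[8,2]]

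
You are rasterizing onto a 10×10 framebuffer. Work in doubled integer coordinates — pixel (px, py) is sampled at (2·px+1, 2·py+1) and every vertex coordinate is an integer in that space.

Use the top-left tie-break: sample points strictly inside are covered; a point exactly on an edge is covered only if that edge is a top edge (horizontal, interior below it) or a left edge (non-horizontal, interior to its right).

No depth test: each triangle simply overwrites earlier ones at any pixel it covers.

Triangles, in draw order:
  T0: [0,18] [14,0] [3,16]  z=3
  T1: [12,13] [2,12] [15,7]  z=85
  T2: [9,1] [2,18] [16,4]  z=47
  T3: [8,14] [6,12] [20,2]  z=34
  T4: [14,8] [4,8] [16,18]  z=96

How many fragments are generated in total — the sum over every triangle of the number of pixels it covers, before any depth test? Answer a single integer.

T0:
  2·area = 26
  edge (0, 18)→(14, 0): d=(14,-18) top-left  bias=+0
  edge (14, 0)→(3, 16): d=(-11,16) right/bottom  bias=-1
  edge (3, 16)→(0, 18): d=(-3,2) right/bottom  bias=-1
    (4,3)@(9, 7): e=[8,3,15] → X
    (5,3)@(11, 7): e=[44,-29,11] → .
    (3,4)@(7, 9): e=[0,13,13] → X  [on edge]
    (4,4)@(9, 9): e=[36,-19,9] → .
    (3,5)@(7, 11): e=[28,-9,7] → .
    (2,6)@(5, 13): e=[20,1,5] → X
    (3,6)@(7, 13): e=[56,-31,1] → .
    (1,7)@(3, 15): e=[12,11,3] → X
    (2,7)@(5, 15): e=[48,-21,-1] → .
    (0,8)@(1, 17): e=[4,21,1] → X
    (1,8)@(3, 17): e=[40,-11,-3] → .
    (0,9)@(1, 19): e=[32,-1,-5] → .
  covered (5 px):
    . . . . . . . . . .
    . . . . . . . . . .
    . . . . . . . . . .
    . . . . X . . . . .
    . . . X . . . . . .
    . . . . . . . . . .
    . . X . . . . . . .
    . X . . . . . . . .
    X . . . . . . . . .
    . . . . . . . . . .
T1:
  2·area = 63
  edge (12, 13)→(2, 12): d=(-10,-1) top-left  bias=+0
  edge (2, 12)→(15, 7): d=(13,-5) top-left  bias=+0
  edge (15, 7)→(12, 13): d=(-3,6) right/bottom  bias=-1
    (8,1)@(17, 3): e=[105,-42,0] → .  [on edge]
    (7,3)@(15, 7): e=[63,0,0] → .  [on edge]
    (5,4)@(11, 9): e=[39,6,18] → X
    (6,4)@(13, 9): e=[41,16,6] → X
    (7,4)@(15, 9): e=[43,26,-6] → .
    (2,5)@(5, 11): e=[13,2,48] → X
    (3,5)@(7, 11): e=[15,12,36] → X
    (4,5)@(9, 11): e=[17,22,24] → X
    (6,5)@(13, 11): e=[21,42,0] → .  [on edge]
    (2,6)@(5, 13): e=[-7,28,42] → .
    (3,6)@(7, 13): e=[-5,38,30] → .
    (4,6)@(9, 13): e=[-3,48,18] → .
    (5,7)@(11, 15): e=[-21,84,0] → .  [on edge]
    (4,9)@(9, 19): e=[-63,126,0] → .  [on edge]
  covered (6 px):
    . . . . . . . . . .
    . . . . . . . . . .
    . . . . . . . . . .
    . . . . . . . . . .
    . . . . . X X . . .
    . . X X X X . . . .
    . . . . . . . . . .
    . . . . . . . . . .
    . . . . . . . . . .
    . . . . . . . . . .
T2:
  2·area = 140  (B↔C swapped to make it positive)
  edge (9, 1)→(16, 4): d=(7,3) right/bottom  bias=-1
  edge (16, 4)→(2, 18): d=(-14,14) right/bottom  bias=-1
  edge (2, 18)→(9, 1): d=(7,-17) top-left  bias=+0
    (4,0)@(9, 1): e=[0,140,0] → .  [on edge]
    (9,0)@(19, 1): e=[-30,0,170] → .  [on edge]
    (4,1)@(9, 3): e=[14,112,14] → X
    (5,1)@(11, 3): e=[8,84,48] → X
    (6,1)@(13, 3): e=[2,56,82] → X
    (7,1)@(15, 3): e=[-4,28,116] → .
    (8,1)@(17, 3): e=[-10,0,150] → .  [on edge]
    (4,2)@(9, 5): e=[28,84,28] → X
    (7,2)@(15, 5): e=[10,0,130] → .  [on edge]
    (3,3)@(7, 7): e=[48,84,8] → X
    (6,3)@(13, 7): e=[30,0,110] → .  [on edge]
    (3,4)@(7, 9): e=[62,56,22] → X
    (5,4)@(11, 9): e=[50,0,90] → .  [on edge]
    (4,5)@(9, 11): e=[70,0,70] → .  [on edge]
    (3,6)@(7, 13): e=[90,0,50] → .  [on edge]
    (2,7)@(5, 15): e=[110,0,30] → .  [on edge]
    (1,8)@(3, 17): e=[130,0,10] → .  [on edge]
    (0,9)@(1, 19): e=[150,0,-10] → .  [on edge]
  covered (14 px):
    . . . . . . . . . .
    . . . . X X X . . .
    . . . . X X X . . .
    . . . X X X . . . .
    . . . X X . . . . .
    . . X X . . . . . .
    . . X . . . . . . .
    . . . . . . . . . .
    . . . . . . . . . .
    . . . . . . . . . .
T3:
  2·area = 48
  edge (8, 14)→(6, 12): d=(-2,-2) top-left  bias=+0
  edge (6, 12)→(20, 2): d=(14,-10) top-left  bias=+0
  edge (20, 2)→(8, 14): d=(-12,12) right/bottom  bias=-1
    (9,1)@(19, 3): e=[44,4,0] → .  [on edge]
    (8,2)@(17, 5): e=[36,12,0] → .  [on edge]
    (0,3)@(1, 7): e=[0,-120,168] → .  [on edge]
    (6,3)@(13, 7): e=[24,0,24] → X  [on edge]
    (7,3)@(15, 7): e=[28,20,0] → .  [on edge]
    (1,4)@(3, 9): e=[0,-72,120] → .  [on edge]
    (5,4)@(11, 9): e=[16,8,24] → X
    (6,4)@(13, 9): e=[20,28,0] → .  [on edge]
    (2,5)@(5, 11): e=[0,-24,72] → .  [on edge]
    (4,5)@(9, 11): e=[8,16,24] → X
    (5,5)@(11, 11): e=[12,36,0] → .  [on edge]
    (3,6)@(7, 13): e=[0,24,24] → X  [on edge]
    (4,6)@(9, 13): e=[4,44,0] → .  [on edge]
    (3,7)@(7, 15): e=[-4,52,0] → .  [on edge]
    (4,7)@(9, 15): e=[0,72,-24] → .  [on edge]
    (2,8)@(5, 17): e=[-12,60,0] → .  [on edge]
    (5,8)@(11, 17): e=[0,120,-72] → .  [on edge]
    (1,9)@(3, 19): e=[-20,68,0] → .  [on edge]
    (6,9)@(13, 19): e=[0,168,-120] → .  [on edge]
  covered (4 px):
    . . . . . . . . . .
    . . . . . . . . . .
    . . . . . . . . . .
    . . . . . . X . . .
    . . . . . X . . . .
    . . . . X . . . . .
    . . . X . . . . . .
    . . . . . . . . . .
    . . . . . . . . . .
    . . . . . . . . . .
T4:
  2·area = 100  (B↔C swapped to make it positive)
  edge (14, 8)→(16, 18): d=(2,10) right/bottom  bias=-1
  edge (16, 18)→(4, 8): d=(-12,-10) top-left  bias=+0
  edge (4, 8)→(14, 8): d=(10,0) top-left  bias=+0
    (6,1)@(13, 3): e=[0,150,-50] → .  [on edge]
    (3,4)@(7, 9): e=[72,18,10] → X
    (4,4)@(9, 9): e=[52,38,10] → X
    (5,4)@(11, 9): e=[32,58,10] → X
    (6,4)@(13, 9): e=[12,78,10] → X
    (7,4)@(15, 9): e=[-8,98,10] → .
    (3,5)@(7, 11): e=[76,-6,30] → .
    (4,5)@(9, 11): e=[56,14,30] → X
    (7,5)@(15, 11): e=[-4,74,30] → .
    (4,6)@(9, 13): e=[60,-10,50] → .
    (5,6)@(11, 13): e=[40,10,50] → X
    (7,6)@(15, 13): e=[0,50,50] → .  [on edge]
  covered (12 px):
    . . . . . . . . . .
    . . . . . . . . . .
    . . . . . . . . . .
    . . . . . . . . . .
    . . . X X X X . . .
    . . . . X X X . . .
    . . . . . X X . . .
    . . . . . . X X . .
    . . . . . . . X . .
    . . . . . . . . . .

Answer: 41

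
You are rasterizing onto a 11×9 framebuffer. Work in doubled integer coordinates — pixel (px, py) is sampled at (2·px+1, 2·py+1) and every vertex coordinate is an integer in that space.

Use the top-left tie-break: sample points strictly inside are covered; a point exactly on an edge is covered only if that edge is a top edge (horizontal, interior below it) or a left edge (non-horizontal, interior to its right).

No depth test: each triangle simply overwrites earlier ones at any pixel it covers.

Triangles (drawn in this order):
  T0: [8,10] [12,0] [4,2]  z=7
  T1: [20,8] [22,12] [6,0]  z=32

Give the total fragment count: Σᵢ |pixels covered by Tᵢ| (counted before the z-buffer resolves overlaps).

T0:
  2·area = 72  (B↔C swapped to make it positive)
  edge (8, 10)→(4, 2): d=(-4,-8) top-left  bias=+0
  edge (4, 2)→(12, 0): d=(8,-2) top-left  bias=+0
  edge (12, 0)→(8, 10): d=(-4,10) right/bottom  bias=-1
    (4,0)@(9, 1): e=[44,2,26] → #
    (5,0)@(11, 1): e=[60,6,6] → #
    (6,0)@(13, 1): e=[76,10,-14] → ·
    (2,1)@(5, 3): e=[4,10,58] → #
    (3,1)@(7, 3): e=[20,14,38] → #
    (5,1)@(11, 3): e=[52,22,-2] → ·
    (2,2)@(5, 5): e=[-4,26,50] → ·
    (3,2)@(7, 5): e=[12,30,30] → #
    (5,2)@(11, 5): e=[44,38,-10] → ·
    (3,3)@(7, 7): e=[4,46,22] → #
    (5,3)@(11, 7): e=[36,54,-18] → ·
    (3,4)@(7, 9): e=[-4,62,14] → ·
  covered (9 px):
    · · · · # # · · · · ·
    · · # # # · · · · · ·
    · · · # # · · · · · ·
    · · · # # · · · · · ·
    · · · · · · · · · · ·
    · · · · · · · · · · ·
    · · · · · · · · · · ·
    · · · · · · · · · · ·
    · · · · · · · · · · ·
T1:
  2·area = 40
  edge (20, 8)→(22, 12): d=(2,4) right/bottom  bias=-1
  edge (22, 12)→(6, 0): d=(-16,-12) top-left  bias=+0
  edge (6, 0)→(20, 8): d=(14,8) right/bottom  bias=-1
    (5,1)@(11, 3): e=[26,12,2] → #
    (6,1)@(13, 3): e=[18,36,-14] → ·
    (5,2)@(11, 5): e=[30,-20,30] → ·
    (6,2)@(13, 5): e=[22,4,14] → #
    (7,2)@(15, 5): e=[14,28,-2] → ·
    (6,3)@(13, 7): e=[26,-28,42] → ·
    (8,3)@(17, 7): e=[10,20,10] → #
    (9,3)@(19, 7): e=[2,44,-6] → ·
    (8,4)@(17, 9): e=[14,-12,38] → ·
    (9,4)@(19, 9): e=[6,12,22] → #
    (10,4)@(21, 9): e=[-2,36,6] → ·
    (9,5)@(19, 11): e=[10,-20,50] → ·
  covered (5 px):
    · · · · · · · · · · ·
    · · · · · # · · · · ·
    · · · · · · # · · · ·
    · · · · · · · · # · ·
    · · · · · · · · · # ·
    · · · · · · · · · · #
    · · · · · · · · · · ·
    · · · · · · · · · · ·
    · · · · · · · · · · ·

Answer: 14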